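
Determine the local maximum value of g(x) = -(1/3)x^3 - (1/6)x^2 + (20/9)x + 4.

Critical points: g'(x) = -x^2 - (1/3)x + 20/9 vanishes at x = -5/3, 4/3.
g''(x) = -2x - 1/3. g''(-5/3) = 3 > 0 ⇒ local minimum; g''(4/3) = -3 < 0 ⇒ local maximum.
The local maximum is g(4/3) = 476/81.

476/81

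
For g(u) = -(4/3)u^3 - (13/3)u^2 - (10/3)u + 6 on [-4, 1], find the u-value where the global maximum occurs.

The derivative is -4u^2 - (26/3)u - 10/3, which vanishes at u = -5/3 and u = -1/2.
Candidates: g(-4) = 106/3, g(-5/3) = 461/81, g(-1/2) = 27/4, g(1) = -3.
So the maximum is g(-4) = 106/3.

-4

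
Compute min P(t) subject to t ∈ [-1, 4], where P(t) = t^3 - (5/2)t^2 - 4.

The derivative is 3t^2 - 5t, which vanishes at t = 0 and t = 5/3.
Evaluating at the critical points and endpoints: P(-1) = -15/2; P(0) = -4; P(5/3) = -341/54; P(4) = 20.
The minimum over the interval is -15/2, attained at t = -1.

-15/2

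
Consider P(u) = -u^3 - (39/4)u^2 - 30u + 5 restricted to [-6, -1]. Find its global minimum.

105/4

P'(u) = -3u^2 - (39/2)u - 30, which vanishes at u = -4 and u = -5/2.
Evaluating at the critical points and endpoints: P(-6) = 50, P(-4) = 33, P(-5/2) = 555/16, P(-1) = 105/4.
The minimum over the interval is 105/4, attained at u = -1.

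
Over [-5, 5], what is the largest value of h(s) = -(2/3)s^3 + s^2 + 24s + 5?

223/3

h'(s) = -2s^2 + 2s + 24, which vanishes at s = -3 and s = 4.
Evaluating at the critical points and endpoints: h(-5) = -20/3, h(-3) = -40, h(4) = 223/3, h(5) = 200/3.
So the maximum is h(4) = 223/3.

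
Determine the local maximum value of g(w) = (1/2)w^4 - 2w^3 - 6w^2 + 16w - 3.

g'(w) = 2w^3 - 6w^2 - 12w + 16. Setting g'(w) = 0 gives w ∈ {-2, 1, 4}.
g''(w) = 6w^2 - 12w - 12. g''(-2) = 36 > 0 ⇒ local minimum; g''(1) = -18 < 0 ⇒ local maximum; g''(4) = 36 > 0 ⇒ local minimum.
So the local maximum value is g(1) = 11/2.

11/2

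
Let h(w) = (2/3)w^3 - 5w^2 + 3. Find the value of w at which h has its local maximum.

0

h'(w) = 2w^2 - 10w. Setting h'(w) = 0 gives w ∈ {0, 5}.
Since h''(w) = 4w - 10, we get h''(0) = -10 < 0 ⇒ local maximum; h''(5) = 10 > 0 ⇒ local minimum.
So the local maximum value is h(0) = 3.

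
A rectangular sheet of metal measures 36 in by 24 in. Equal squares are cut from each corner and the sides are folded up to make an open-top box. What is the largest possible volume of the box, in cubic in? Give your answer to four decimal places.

With cut size x, the volume is V(x) = x(36 − 2x)(24 − 2x) for 0 < x < 12.
V'(x) = 12x^2 − 240x + 864. Setting V'(x) = 0 gives x ≈ 4.7085 (the root in (0, 12)).
V''(x) = 24x − 240 is negative there, so this is the maximum; V ≈ 1825.2966.

1825.2966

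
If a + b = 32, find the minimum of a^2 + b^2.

With a + b = 32, a^2 + b^2 = a^2 + (32 − a)^2.
The derivative 2a − 2(32 − a) = 4a − 64 vanishes at a = 16; second derivative 4 > 0, a minimum.
The minimum is 2·(16)^2 = 512.

512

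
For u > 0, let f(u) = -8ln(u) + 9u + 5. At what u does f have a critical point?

8/9

f'(u) = -8/u + 9 = 0 gives u = 8/9.
f''(u) = 8/u², which is positive for u > 0, so this is a local minimum.
f(8/9) = -8·ln(8/9) + 8 + 5 ≈ 13.9423.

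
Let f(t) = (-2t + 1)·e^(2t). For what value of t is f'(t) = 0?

f'(t) = (-2)·e^(2t) + (-2t + 1)·2·e^(2t) = (-4t)·e^(2t). Since e^(2t) > 0, the only critical point is t = 0.
f''(0) has the same sign as -4 < 0, so this is a local maximum.
f(0) = (1)·e^(0) ≈ 1.0000.

0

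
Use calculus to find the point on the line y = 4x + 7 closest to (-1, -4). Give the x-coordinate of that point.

Minimize D(x)^2 = (x + 1)^2 + (4x + 11)^2.
d/dx[D^2] = 2(x + 1) + 2·4·(4x + 11) = 0 ⇒ x = -45/17.
Then y = -61/17 and the distance is √(49/17) ≈ 1.6977.

-45/17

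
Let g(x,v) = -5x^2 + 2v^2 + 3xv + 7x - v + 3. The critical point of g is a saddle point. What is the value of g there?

261/49

∂g/∂x = -10x + 3v + 7 = 0 and ∂g/∂v = 3x + 4v - 1 = 0, so (x, v) = (31/49, -11/49).
The Hessian has g_{xx} = -10, g_{vv} = 4, g_{xv} = 3, giving D = -49 < 0, so the point is a saddle point.
g(31/49, -11/49) = 261/49.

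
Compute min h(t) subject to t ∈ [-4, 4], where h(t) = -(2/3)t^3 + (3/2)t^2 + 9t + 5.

Differentiating, h'(t) = -2t^2 + 3t + 9; which vanishes at t = -3/2 and t = 3.
Compare values at every candidate in [-4, 4]: h(-4) = 107/3; h(-3/2) = -23/8; h(3) = 55/2; h(4) = 67/3.
Hence the absolute minimum is -23/8 at t = -3/2.

-23/8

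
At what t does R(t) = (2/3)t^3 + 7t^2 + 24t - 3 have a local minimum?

Critical points: R'(t) = 2t^2 + 14t + 24 vanishes at t = -4, -3.
Since R''(t) = 4t + 14, we get R''(-4) = -2 < 0 ⇒ local maximum; R''(-3) = 2 > 0 ⇒ local minimum.
Thus R has its local minimum at t = -3, with value -30.

-3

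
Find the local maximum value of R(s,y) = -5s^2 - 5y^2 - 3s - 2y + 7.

∂R/∂s = -10s - 3 = 0 and ∂R/∂y = -10y - 2 = 0, so (s, y) = (-3/10, -1/5).
The Hessian has R_{ss} = -10, R_{yy} = -10, R_{sy} = 0, giving D = 100 > 0 with R_{ss} < 0, so the point is a local maximum.
R(-3/10, -1/5) = 153/20.

153/20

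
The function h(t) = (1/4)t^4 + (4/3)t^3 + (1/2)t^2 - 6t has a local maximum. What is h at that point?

h'(t) = t^3 + 4t^2 + t - 6. Setting h'(t) = 0 gives t ∈ {-3, -2, 1}.
Since h''(t) = 3t^2 + 8t + 1, we get h''(-3) = 4 > 0 ⇒ local minimum; h''(-2) = -3 < 0 ⇒ local maximum; h''(1) = 12 > 0 ⇒ local minimum.
The local maximum is h(-2) = 22/3.

22/3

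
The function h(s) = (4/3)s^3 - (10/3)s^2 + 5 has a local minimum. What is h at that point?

155/81

h'(s) = 4s^2 - (20/3)s. Setting h'(s) = 0 gives s ∈ {0, 5/3}.
h''(s) = 8s - 20/3. h''(0) = -20/3 < 0 ⇒ local maximum; h''(5/3) = 20/3 > 0 ⇒ local minimum.
The local minimum is h(5/3) = 155/81.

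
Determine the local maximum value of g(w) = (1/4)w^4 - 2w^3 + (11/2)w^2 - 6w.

g'(w) = w^3 - 6w^2 + 11w - 6 = 0 at w = 1, 2, 3.
Second-derivative test with g''(w) = 3w^2 - 12w + 11: g''(1) = 2 > 0 ⇒ local minimum; g''(2) = -1 < 0 ⇒ local maximum; g''(3) = 2 > 0 ⇒ local minimum.
The local maximum is g(2) = -2.

-2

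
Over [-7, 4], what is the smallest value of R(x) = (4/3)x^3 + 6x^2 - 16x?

-154/3

Differentiating, R'(x) = 4x^2 + 12x - 16; which vanishes at x = -4 and x = 1.
Compare values at every candidate in [-7, 4]: R(-7) = -154/3,  R(-4) = 224/3,  R(1) = -26/3,  R(4) = 352/3.
The minimum over the interval is -154/3, attained at x = -7.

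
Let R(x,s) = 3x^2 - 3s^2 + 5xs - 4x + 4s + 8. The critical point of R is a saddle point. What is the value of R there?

∂R/∂x = 6x + 5s - 4 = 0 and ∂R/∂s = 5x - 6s + 4 = 0, so (x, s) = (4/61, 44/61).
The Hessian has R_{xx} = 6, R_{ss} = -6, R_{xs} = 5, giving D = -61 < 0, so the point is a saddle point.
R(4/61, 44/61) = 568/61.

568/61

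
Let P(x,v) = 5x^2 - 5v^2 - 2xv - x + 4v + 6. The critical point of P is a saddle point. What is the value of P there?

∂P/∂x = 10x - 2v - 1 = 0 and ∂P/∂v = -2x - 10v + 4 = 0, so (x, v) = (9/52, 19/52).
The Hessian has P_{xx} = 10, P_{vv} = -10, P_{xv} = -2, giving D = -104 < 0, so the point is a saddle point.
P(9/52, 19/52) = 691/104.

691/104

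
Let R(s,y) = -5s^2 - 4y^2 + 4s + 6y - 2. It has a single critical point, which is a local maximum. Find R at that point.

21/20

∂R/∂s = -10s + 4 = 0 and ∂R/∂y = -8y + 6 = 0, so (s, y) = (2/5, 3/4).
The Hessian has R_{ss} = -10, R_{yy} = -8, R_{sy} = 0, giving D = 80 > 0 with R_{ss} < 0, so the point is a local maximum.
R(2/5, 3/4) = 21/20.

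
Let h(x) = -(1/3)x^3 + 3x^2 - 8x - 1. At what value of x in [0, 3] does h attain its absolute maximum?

0

The derivative is -x^2 + 6x - 8, whose only zero in [0, 3] is x = 2.
Candidates: h(0) = -1; h(2) = -23/3; h(3) = -7.
So the maximum is h(0) = -1.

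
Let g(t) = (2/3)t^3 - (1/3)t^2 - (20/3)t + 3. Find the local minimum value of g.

g'(t) = 2t^2 - (2/3)t - 20/3 = 0 at t = -5/3, 2.
Second-derivative test with g''(t) = 4t - 2/3: g''(-5/3) = -22/3 < 0 ⇒ local maximum; g''(2) = 22/3 > 0 ⇒ local minimum.
So the local minimum value is g(2) = -19/3.

-19/3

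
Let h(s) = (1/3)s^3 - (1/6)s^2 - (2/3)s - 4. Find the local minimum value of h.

h'(s) = s^2 - (1/3)s - 2/3. Setting h'(s) = 0 gives s ∈ {-2/3, 1}.
Since h''(s) = 2s - 1/3, we get h''(-2/3) = -5/3 < 0 ⇒ local maximum; h''(1) = 5/3 > 0 ⇒ local minimum.
The local minimum is h(1) = -9/2.

-9/2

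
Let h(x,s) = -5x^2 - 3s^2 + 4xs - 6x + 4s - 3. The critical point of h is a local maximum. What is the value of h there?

∂h/∂x = -10x + 4s - 6 = 0 and ∂h/∂s = 4x - 6s + 4 = 0, so (x, s) = (-5/11, 4/11).
The Hessian has h_{xx} = -10, h_{ss} = -6, h_{xs} = 4, giving D = 44 > 0 with h_{xx} < 0, so the point is a local maximum.
h(-5/11, 4/11) = -10/11.

-10/11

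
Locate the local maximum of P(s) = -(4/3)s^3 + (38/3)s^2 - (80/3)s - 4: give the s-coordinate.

5

P'(s) = -4s^2 + (76/3)s - 80/3 = 0 at s = 4/3, 5.
Second-derivative test with P''(s) = -8s + 76/3: P''(4/3) = 44/3 > 0 ⇒ local minimum; P''(5) = -44/3 < 0 ⇒ local maximum.
So the local maximum value is P(5) = 38/3.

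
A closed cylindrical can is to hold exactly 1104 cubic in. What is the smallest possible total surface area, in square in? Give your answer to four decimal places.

With radius r and height h, πr²h = 1104 so h = 1104/(πr²), and S(r) = 2πr² + 2πrh = 2πr² + 2·1104/r.
S'(r) = 4πr − 2·1104/r² = 0 ⇒ r³ = 1104/(2π), so r ≈ 5.6010 and h = 2r ≈ 11.2019.
S''(r) = 4π + 4·1104/r³ > 0, so this is the minimum; S ≈ 591.3264.

591.3264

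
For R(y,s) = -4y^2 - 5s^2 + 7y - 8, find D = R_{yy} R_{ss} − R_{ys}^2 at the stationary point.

∂R/∂y = -8y + 7 = 0 and ∂R/∂s = -10s = 0, so (y, s) = (7/8, 0).
The Hessian has R_{yy} = -8, R_{ss} = -10, R_{ys} = 0, giving D = 80 > 0 with R_{yy} < 0, so the point is a local maximum.
D = (-8)·(-10) − (0)^2 = 80.

80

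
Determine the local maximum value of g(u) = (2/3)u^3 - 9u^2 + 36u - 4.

41

g'(u) = 2u^2 - 18u + 36 = 0 at u = 3, 6.
Since g''(u) = 4u - 18, we get g''(3) = -6 < 0 ⇒ local maximum; g''(6) = 6 > 0 ⇒ local minimum.
So the local maximum value is g(3) = 41.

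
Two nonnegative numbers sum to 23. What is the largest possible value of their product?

529/4

With x + y = 23, the product is P(x) = x(23 − x).
P'(x) = 23 − 2x = 0 gives x = 23/2; P'' = −2 < 0, so this is the maximum.
P = 23/2·23/2 = 529/4.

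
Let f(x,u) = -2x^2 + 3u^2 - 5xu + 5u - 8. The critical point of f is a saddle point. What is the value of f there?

∂f/∂x = -4x - 5u = 0 and ∂f/∂u = -5x + 6u + 5 = 0, so (x, u) = (25/49, -20/49).
The Hessian has f_{xx} = -4, f_{uu} = 6, f_{xu} = -5, giving D = -49 < 0, so the point is a saddle point.
f(25/49, -20/49) = -442/49.

-442/49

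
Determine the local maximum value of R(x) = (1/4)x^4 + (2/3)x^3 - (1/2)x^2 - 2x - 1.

Critical points: R'(x) = x^3 + 2x^2 - x - 2 vanishes at x = -2, -1, 1.
Second-derivative test with R''(x) = 3x^2 + 4x - 1: R''(-2) = 3 > 0 ⇒ local minimum; R''(-1) = -2 < 0 ⇒ local maximum; R''(1) = 6 > 0 ⇒ local minimum.
The local maximum is R(-1) = 1/12.

1/12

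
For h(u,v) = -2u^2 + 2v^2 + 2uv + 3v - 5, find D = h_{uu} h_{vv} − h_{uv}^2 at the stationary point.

-20

∂h/∂u = -4u + 2v = 0 and ∂h/∂v = 2u + 4v + 3 = 0, so (u, v) = (-3/10, -3/5).
The Hessian has h_{uu} = -4, h_{vv} = 4, h_{uv} = 2, giving D = -20 < 0, so the point is a saddle point.
D = (-4)·(4) − (2)^2 = -20.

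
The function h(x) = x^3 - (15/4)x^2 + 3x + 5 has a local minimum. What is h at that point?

4

h'(x) = 3x^2 - (15/2)x + 3 = 0 at x = 1/2, 2.
h''(x) = 6x - 15/2. h''(1/2) = -9/2 < 0 ⇒ local maximum; h''(2) = 9/2 > 0 ⇒ local minimum.
The local minimum is h(2) = 4.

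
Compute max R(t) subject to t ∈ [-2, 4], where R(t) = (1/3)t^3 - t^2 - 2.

R'(t) = t^2 - 2t, which vanishes at t = 0 and t = 2.
Evaluating at the critical points and endpoints: R(-2) = -26/3, R(0) = -2, R(2) = -10/3, R(4) = 10/3.
So the maximum is R(4) = 10/3.

10/3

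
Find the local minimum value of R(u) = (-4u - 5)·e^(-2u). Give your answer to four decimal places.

-8.9634

R'(u) = (-4)·e^(-2u) + (-4u - 5)·(-2)·e^(-2u) = (8u + 6)·e^(-2u). Since e^(-2u) > 0, the only critical point is u = -3/4.
R''(-3/4) has the same sign as 8 > 0, so this is a local minimum.
R(-3/4) = (-2)·e^(3/2) ≈ -8.9634.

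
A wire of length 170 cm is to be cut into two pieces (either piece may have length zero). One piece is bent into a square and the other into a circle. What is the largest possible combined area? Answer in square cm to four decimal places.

Let x be the length used for the square. Square side x/4; circle radius (170−x)/(2π).
A(x) = (x/4)² + π·((170−x)/(2π))² = x²/16 + (170−x)²/(4π) for 0 ≤ x ≤ 170. A'(x) = x/8 − (170−x)/(2π) = 0 gives x = 4·170/(π+4) ≈ 95.2169.
A'' > 0, so the interior critical point is a minimum; the maximum is at an endpoint. A(0) = 2299.7889 and A(170) = 1806.2500, so the largest area is 2299.7889.

2299.7889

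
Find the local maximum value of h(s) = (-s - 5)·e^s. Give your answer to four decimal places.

0.0025

Differentiating with the product rule gives h'(s) = (-s - 6)·e^s. Since e^s > 0, the only critical point is s = -6.
h''(-6) has the same sign as -1 < 0, so this is a local maximum.
h(-6) = (1)·e^(-6) ≈ 0.0025.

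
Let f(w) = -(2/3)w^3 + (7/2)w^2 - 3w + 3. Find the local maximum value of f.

15/2

Critical points: f'(w) = -2w^2 + 7w - 3 vanishes at w = 1/2, 3.
Second-derivative test with f''(w) = -4w + 7: f''(1/2) = 5 > 0 ⇒ local minimum; f''(3) = -5 < 0 ⇒ local maximum.
Thus f has its local maximum at w = 3, with value 15/2.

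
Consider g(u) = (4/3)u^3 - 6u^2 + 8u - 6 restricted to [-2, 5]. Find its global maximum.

Differentiating, g'(u) = 4u^2 - 12u + 8; which vanishes at u = 1 and u = 2.
Evaluating at the critical points and endpoints: g(-2) = -170/3, g(1) = -8/3, g(2) = -10/3, g(5) = 152/3.
So the maximum is g(5) = 152/3.

152/3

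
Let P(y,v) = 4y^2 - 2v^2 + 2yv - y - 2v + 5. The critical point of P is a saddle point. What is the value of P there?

95/18

∂P/∂y = 8y + 2v - 1 = 0 and ∂P/∂v = 2y - 4v - 2 = 0, so (y, v) = (2/9, -7/18).
The Hessian has P_{yy} = 8, P_{vv} = -4, P_{yv} = 2, giving D = -36 < 0, so the point is a saddle point.
P(2/9, -7/18) = 95/18.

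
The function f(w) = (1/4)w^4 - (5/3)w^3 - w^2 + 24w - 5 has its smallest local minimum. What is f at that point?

f'(w) = w^3 - 5w^2 - 2w + 24. Setting f'(w) = 0 gives w ∈ {-2, 3, 4}.
Second-derivative test with f''(w) = 3w^2 - 10w - 2: f''(-2) = 30 > 0 ⇒ local minimum; f''(3) = -5 < 0 ⇒ local maximum; f''(4) = 6 > 0 ⇒ local minimum.
So the smallest local minimum value is f(-2) = -119/3.

-119/3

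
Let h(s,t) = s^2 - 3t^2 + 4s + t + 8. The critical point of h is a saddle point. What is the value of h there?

∂h/∂s = 2s + 4 = 0 and ∂h/∂t = -6t + 1 = 0, so (s, t) = (-2, 1/6).
The Hessian has h_{ss} = 2, h_{tt} = -6, h_{st} = 0, giving D = -12 < 0, so the point is a saddle point.
h(-2, 1/6) = 49/12.

49/12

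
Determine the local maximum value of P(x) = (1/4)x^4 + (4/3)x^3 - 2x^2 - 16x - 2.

46/3

P'(x) = x^3 + 4x^2 - 4x - 16. Setting P'(x) = 0 gives x ∈ {-4, -2, 2}.
Since P''(x) = 3x^2 + 8x - 4, we get P''(-4) = 12 > 0 ⇒ local minimum; P''(-2) = -8 < 0 ⇒ local maximum; P''(2) = 24 > 0 ⇒ local minimum.
The local maximum is P(-2) = 46/3.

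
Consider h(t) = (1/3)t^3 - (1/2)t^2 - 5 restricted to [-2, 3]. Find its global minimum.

-29/3

h'(t) = t^2 - t, which vanishes at t = 0 and t = 1.
Evaluating at the critical points and endpoints: h(-2) = -29/3, h(0) = -5, h(1) = -31/6, h(3) = -1/2.
The minimum over the interval is -29/3, attained at t = -2.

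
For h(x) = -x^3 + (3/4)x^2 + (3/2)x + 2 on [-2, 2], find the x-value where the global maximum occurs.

-2

h'(x) = -3x^2 + (3/2)x + 3/2, which vanishes at x = -1/2 and x = 1.
Evaluating at the critical points and endpoints: h(-2) = 10, h(-1/2) = 25/16, h(1) = 13/4, h(2) = 0.
So the maximum is h(-2) = 10.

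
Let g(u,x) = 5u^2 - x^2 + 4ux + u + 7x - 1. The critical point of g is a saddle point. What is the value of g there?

5

∂g/∂u = 10u + 4x + 1 = 0 and ∂g/∂x = 4u - 2x + 7 = 0, so (u, x) = (-5/6, 11/6).
The Hessian has g_{uu} = 10, g_{xx} = -2, g_{ux} = 4, giving D = -36 < 0, so the point is a saddle point.
g(-5/6, 11/6) = 5.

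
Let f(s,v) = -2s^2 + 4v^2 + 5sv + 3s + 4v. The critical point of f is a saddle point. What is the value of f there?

∂f/∂s = -4s + 5v + 3 = 0 and ∂f/∂v = 5s + 8v + 4 = 0, so (s, v) = (4/57, -31/57).
The Hessian has f_{ss} = -4, f_{vv} = 8, f_{sv} = 5, giving D = -57 < 0, so the point is a saddle point.
f(4/57, -31/57) = -56/57.

-56/57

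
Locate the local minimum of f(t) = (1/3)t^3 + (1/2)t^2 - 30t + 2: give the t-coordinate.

5

f'(t) = t^2 + t - 30. Setting f'(t) = 0 gives t ∈ {-6, 5}.
Second-derivative test with f''(t) = 2t + 1: f''(-6) = -11 < 0 ⇒ local maximum; f''(5) = 11 > 0 ⇒ local minimum.
The local minimum is f(5) = -563/6.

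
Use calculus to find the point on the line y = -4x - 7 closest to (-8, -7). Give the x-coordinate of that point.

-8/17

Minimize D(x)^2 = (x + 8)^2 + (-4x)^2.
d/dx[D^2] = 2(x + 8) + 2·(-4)·(-4x) = 0 ⇒ x = -8/17.
Then y = -87/17 and the distance is √(1024/17) ≈ 7.7611.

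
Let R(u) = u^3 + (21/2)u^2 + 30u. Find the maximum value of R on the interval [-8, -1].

-25/2

R'(u) = 3u^2 + 21u + 30, which vanishes at u = -5 and u = -2.
Evaluating at the critical points and endpoints: R(-8) = -80, R(-5) = -25/2, R(-2) = -26, R(-1) = -41/2.
The maximum over the interval is -25/2, attained at u = -5.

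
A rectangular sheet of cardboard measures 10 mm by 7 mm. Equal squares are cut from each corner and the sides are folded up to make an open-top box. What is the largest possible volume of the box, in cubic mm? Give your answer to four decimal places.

42.3766

With cut size x, the volume is V(x) = x(10 − 2x)(7 − 2x) for 0 < x < 3.5.
V'(x) = 12x^2 − 68x + 70. Setting V'(x) = 0 gives x ≈ 1.3520 (the root in (0, 3.5)).
V''(x) = 24x − 68 is negative there, so this is the maximum; V ≈ 42.3766.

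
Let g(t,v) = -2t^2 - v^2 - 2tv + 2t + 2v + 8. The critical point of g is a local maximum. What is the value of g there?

9

∂g/∂t = -4t - 2v + 2 = 0 and ∂g/∂v = -2t - 2v + 2 = 0, so (t, v) = (0, 1).
The Hessian has g_{tt} = -4, g_{vv} = -2, g_{tv} = -2, giving D = 4 > 0 with g_{tt} < 0, so the point is a local maximum.
g(0, 1) = 9.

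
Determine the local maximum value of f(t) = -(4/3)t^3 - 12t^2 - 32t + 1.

83/3

f'(t) = -4t^2 - 24t - 32 = 0 at t = -4, -2.
f''(t) = -8t - 24. f''(-4) = 8 > 0 ⇒ local minimum; f''(-2) = -8 < 0 ⇒ local maximum.
The local maximum is f(-2) = 83/3.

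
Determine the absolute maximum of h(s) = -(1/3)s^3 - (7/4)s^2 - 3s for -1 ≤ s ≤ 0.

19/12

h'(s) = -s^2 - (7/2)s - 3, which has no zeros in [-1, 0].
Evaluating at the critical points and endpoints: h(-1) = 19/12; h(0) = 0.
Hence the absolute maximum is 19/12 at s = -1.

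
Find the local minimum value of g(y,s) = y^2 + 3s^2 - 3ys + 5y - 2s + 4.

-37/3

∂g/∂y = 2y - 3s + 5 = 0 and ∂g/∂s = -3y + 6s - 2 = 0, so (y, s) = (-8, -11/3).
The Hessian has g_{yy} = 2, g_{ss} = 6, g_{ys} = -3, giving D = 3 > 0 with g_{yy} > 0, so the point is a local minimum.
g(-8, -11/3) = -37/3.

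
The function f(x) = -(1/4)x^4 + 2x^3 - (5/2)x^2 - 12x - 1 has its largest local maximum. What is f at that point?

25/4

f'(x) = -x^3 + 6x^2 - 5x - 12. Setting f'(x) = 0 gives x ∈ {-1, 3, 4}.
Second-derivative test with f''(x) = -3x^2 + 12x - 5: f''(-1) = -20 < 0 ⇒ local maximum; f''(3) = 4 > 0 ⇒ local minimum; f''(4) = -5 < 0 ⇒ local maximum.
Thus f has its largest local maximum at x = -1, with value 25/4.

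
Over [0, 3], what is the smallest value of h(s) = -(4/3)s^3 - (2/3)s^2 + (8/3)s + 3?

Differentiating, h'(s) = -4s^2 - (4/3)s + 8/3; whose only zero in [0, 3] is s = 2/3.
Candidates: h(0) = 3,  h(2/3) = 331/81,  h(3) = -31.
The minimum over the interval is -31, attained at s = 3.

-31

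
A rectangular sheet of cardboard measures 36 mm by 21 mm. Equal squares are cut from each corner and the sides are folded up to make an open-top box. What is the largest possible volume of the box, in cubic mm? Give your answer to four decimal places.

1460.9934

With cut size x, the volume is V(x) = x(36 − 2x)(21 − 2x) for 0 < x < 10.5.
V'(x) = 12x^2 − 228x + 756. Setting V'(x) = 0 gives x ≈ 4.2798 (the root in (0, 10.5)).
V''(x) = 24x − 228 is negative there, so this is the maximum; V ≈ 1460.9934.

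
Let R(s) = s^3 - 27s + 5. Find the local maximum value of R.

R'(s) = 3s^2 - 27 = 0 at s = -3, 3.
R''(s) = 6s. R''(-3) = -18 < 0 ⇒ local maximum; R''(3) = 18 > 0 ⇒ local minimum.
The local maximum is R(-3) = 59.

59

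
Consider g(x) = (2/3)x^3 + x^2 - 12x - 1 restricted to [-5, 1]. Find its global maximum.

26

The derivative is 2x^2 + 2x - 12, whose only zero in [-5, 1] is x = -3.
Evaluating at the critical points and endpoints: g(-5) = 2/3,  g(-3) = 26,  g(1) = -34/3.
So the maximum is g(-3) = 26.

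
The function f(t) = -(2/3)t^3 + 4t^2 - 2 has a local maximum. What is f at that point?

Critical points: f'(t) = -2t^2 + 8t vanishes at t = 0, 4.
Since f''(t) = -4t + 8, we get f''(0) = 8 > 0 ⇒ local minimum; f''(4) = -8 < 0 ⇒ local maximum.
The local maximum is f(4) = 58/3.

58/3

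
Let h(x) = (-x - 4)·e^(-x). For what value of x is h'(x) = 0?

-3

h'(x) = (-1)·e^(-x) + (-x - 4)·(-1)·e^(-x) = (x + 3)·e^(-x). Since e^(-x) > 0, the only critical point is x = -3.
h''(-3) has the same sign as 1 > 0, so this is a local minimum.
h(-3) = (-1)·e^(3) ≈ -20.0855.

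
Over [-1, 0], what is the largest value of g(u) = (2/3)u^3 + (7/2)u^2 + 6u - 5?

Differentiating, g'(u) = 2u^2 + 7u + 6; which has no zeros in [-1, 0].
Evaluating at the critical points and endpoints: g(-1) = -49/6, g(0) = -5.
So the maximum is g(0) = -5.

-5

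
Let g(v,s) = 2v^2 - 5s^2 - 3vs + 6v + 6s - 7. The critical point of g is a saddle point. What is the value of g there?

∂g/∂v = 4v - 3s + 6 = 0 and ∂g/∂s = -3v - 10s + 6 = 0, so (v, s) = (-6/7, 6/7).
The Hessian has g_{vv} = 4, g_{ss} = -10, g_{vs} = -3, giving D = -49 < 0, so the point is a saddle point.
g(-6/7, 6/7) = -7.

-7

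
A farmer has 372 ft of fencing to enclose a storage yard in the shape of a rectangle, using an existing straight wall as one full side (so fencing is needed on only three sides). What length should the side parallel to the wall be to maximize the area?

186

Let the sides perpendicular to the wall have length x and the parallel side y, so 2x + y = 372 and the area is A = xy = x(372 − 2x).
A'(x) = 372 − 4x = 0 gives x = 93, and A''(x) = −4 < 0 confirms a maximum.
Then y = 372 − 2·93 = 186 and A = 17298.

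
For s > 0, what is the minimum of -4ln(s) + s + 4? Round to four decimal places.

2.4548

f'(s) = -4/s + 1 = 0 gives s = 4.
f''(s) = 4/s², which is positive for s > 0, so this is a local minimum.
f(4) = -4·ln(4) + 4 + 4 ≈ 2.4548.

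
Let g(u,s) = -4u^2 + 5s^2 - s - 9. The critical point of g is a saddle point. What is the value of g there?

∂g/∂u = -8u = 0 and ∂g/∂s = 10s - 1 = 0, so (u, s) = (0, 1/10).
The Hessian has g_{uu} = -8, g_{ss} = 10, g_{us} = 0, giving D = -80 < 0, so the point is a saddle point.
g(0, 1/10) = -181/20.

-181/20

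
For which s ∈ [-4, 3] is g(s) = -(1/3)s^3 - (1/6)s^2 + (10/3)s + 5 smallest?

g'(s) = -s^2 - (1/3)s + 10/3, which vanishes at s = -2 and s = 5/3.
Evaluating at the critical points and endpoints: g(-4) = 31/3, g(-2) = 1/3, g(5/3) = 1385/162, g(3) = 9/2.
So the minimum is g(-2) = 1/3.

-2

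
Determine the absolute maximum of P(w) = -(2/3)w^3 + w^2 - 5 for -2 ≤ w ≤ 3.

13/3

Differentiating, P'(w) = -2w^2 + 2w; which vanishes at w = 0 and w = 1.
Candidates: P(-2) = 13/3,  P(0) = -5,  P(1) = -14/3,  P(3) = -14.
Hence the absolute maximum is 13/3 at w = -2.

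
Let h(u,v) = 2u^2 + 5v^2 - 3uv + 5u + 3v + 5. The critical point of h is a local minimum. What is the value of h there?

-33/31

∂h/∂u = 4u - 3v + 5 = 0 and ∂h/∂v = -3u + 10v + 3 = 0, so (u, v) = (-59/31, -27/31).
The Hessian has h_{uu} = 4, h_{vv} = 10, h_{uv} = -3, giving D = 31 > 0 with h_{uu} > 0, so the point is a local minimum.
h(-59/31, -27/31) = -33/31.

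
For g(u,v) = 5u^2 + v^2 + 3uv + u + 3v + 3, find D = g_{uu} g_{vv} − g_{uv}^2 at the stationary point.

11

∂g/∂u = 10u + 3v + 1 = 0 and ∂g/∂v = 3u + 2v + 3 = 0, so (u, v) = (7/11, -27/11).
The Hessian has g_{uu} = 10, g_{vv} = 2, g_{uv} = 3, giving D = 11 > 0 with g_{uu} > 0, so the point is a local minimum.
D = (10)·(2) − (3)^2 = 11.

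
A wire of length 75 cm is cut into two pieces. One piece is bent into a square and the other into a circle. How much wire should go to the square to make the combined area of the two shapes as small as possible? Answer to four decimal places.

42.0074

Let x be the length used for the square. Square side x/4; circle radius (75−x)/(2π).
A(x) = (x/4)² + π·((75−x)/(2π))² = x²/16 + (75−x)²/(4π) for 0 ≤ x ≤ 75. A'(x) = x/8 − (75−x)/(2π) = 0 gives x = 4·75/(π+4) ≈ 42.0074.
A'' = 1/8 + 1/(2π) > 0, so this gives the minimum combined area; x ≈ 42.0074 cm to the square.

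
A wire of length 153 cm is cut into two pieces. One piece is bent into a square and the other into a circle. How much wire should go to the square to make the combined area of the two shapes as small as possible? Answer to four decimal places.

85.6952

Let x be the length used for the square. Square side x/4; circle radius (153−x)/(2π).
A(x) = (x/4)² + π·((153−x)/(2π))² = x²/16 + (153−x)²/(4π) for 0 ≤ x ≤ 153. A'(x) = x/8 − (153−x)/(2π) = 0 gives x = 4·153/(π+4) ≈ 85.6952.
A'' = 1/8 + 1/(2π) > 0, so this gives the minimum combined area; x ≈ 85.6952 cm to the square.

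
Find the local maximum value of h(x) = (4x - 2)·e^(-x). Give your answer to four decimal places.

0.8925

By the product rule, h'(x) = (-4x + 6)·e^(-x). Since e^(-x) > 0, the only critical point is x = 3/2.
h''(3/2) has the same sign as -4 < 0, so this is a local maximum.
h(3/2) = (4)·e^(-3/2) ≈ 0.8925.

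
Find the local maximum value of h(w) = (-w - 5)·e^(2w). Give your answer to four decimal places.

0.0000

By the product rule, h'(w) = (-2w - 11)·e^(2w). Since e^(2w) > 0, the only critical point is w = -11/2.
h''(-11/2) has the same sign as -2 < 0, so this is a local maximum.
h(-11/2) = (1/2)·e^(-11) ≈ 0.0000.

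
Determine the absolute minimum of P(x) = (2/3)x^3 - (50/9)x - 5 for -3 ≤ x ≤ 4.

-905/81

The derivative is 2x^2 - 50/9, which vanishes at x = -5/3 and x = 5/3.
Evaluating at the critical points and endpoints: P(-3) = -19/3; P(-5/3) = 95/81; P(5/3) = -905/81; P(4) = 139/9.
The minimum over the interval is -905/81, attained at x = 5/3.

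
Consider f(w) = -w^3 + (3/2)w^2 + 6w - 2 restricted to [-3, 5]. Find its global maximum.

41/2

Differentiating, f'(w) = -3w^2 + 3w + 6; which vanishes at w = -1 and w = 2.
Compare values at every candidate in [-3, 5]: f(-3) = 41/2; f(-1) = -11/2; f(2) = 8; f(5) = -119/2.
Hence the absolute maximum is 41/2 at w = -3.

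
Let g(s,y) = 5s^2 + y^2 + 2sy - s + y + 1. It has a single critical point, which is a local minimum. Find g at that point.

1/2

∂g/∂s = 10s + 2y - 1 = 0 and ∂g/∂y = 2s + 2y + 1 = 0, so (s, y) = (1/4, -3/4).
The Hessian has g_{ss} = 10, g_{yy} = 2, g_{sy} = 2, giving D = 16 > 0 with g_{ss} > 0, so the point is a local minimum.
g(1/4, -3/4) = 1/2.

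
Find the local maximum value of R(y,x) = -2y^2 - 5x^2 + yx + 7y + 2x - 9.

-28/13

∂R/∂y = -4y + x + 7 = 0 and ∂R/∂x = y - 10x + 2 = 0, so (y, x) = (24/13, 5/13).
The Hessian has R_{yy} = -4, R_{xx} = -10, R_{yx} = 1, giving D = 39 > 0 with R_{yy} < 0, so the point is a local maximum.
R(24/13, 5/13) = -28/13.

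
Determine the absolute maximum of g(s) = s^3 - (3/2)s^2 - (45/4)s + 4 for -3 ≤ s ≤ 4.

113/8

The derivative is 3s^2 - 3s - 45/4, which vanishes at s = -3/2 and s = 5/2.
Compare values at every candidate in [-3, 4]: g(-3) = -11/4, g(-3/2) = 113/8, g(5/2) = -143/8, g(4) = -1.
So the maximum is g(-3/2) = 113/8.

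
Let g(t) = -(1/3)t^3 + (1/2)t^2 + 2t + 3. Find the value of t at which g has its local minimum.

-1

Critical points: g'(t) = -t^2 + t + 2 vanishes at t = -1, 2.
Second-derivative test with g''(t) = -2t + 1: g''(-1) = 3 > 0 ⇒ local minimum; g''(2) = -3 < 0 ⇒ local maximum.
The local minimum is g(-1) = 11/6.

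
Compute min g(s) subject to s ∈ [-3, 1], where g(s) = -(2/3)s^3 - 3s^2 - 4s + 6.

g'(s) = -2s^2 - 6s - 4, which vanishes at s = -2 and s = -1.
Candidates: g(-3) = 9; g(-2) = 22/3; g(-1) = 23/3; g(1) = -5/3.
The minimum over the interval is -5/3, attained at s = 1.

-5/3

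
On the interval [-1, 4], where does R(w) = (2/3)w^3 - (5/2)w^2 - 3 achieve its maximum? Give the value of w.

The derivative is 2w^2 - 5w, which vanishes at w = 0 and w = 5/2.
Compare values at every candidate in [-1, 4]: R(-1) = -37/6, R(0) = -3, R(5/2) = -197/24, R(4) = -1/3.
So the maximum is R(4) = -1/3.

4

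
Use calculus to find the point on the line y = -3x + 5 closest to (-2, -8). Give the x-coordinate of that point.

Minimize D(x)^2 = (x + 2)^2 + (-3x + 13)^2.
d/dx[D^2] = 2(x + 2) + 2·(-3)·(-3x + 13) = 0 ⇒ x = 37/10.
Then y = -61/10 and the distance is √(361/10) ≈ 6.0083.

37/10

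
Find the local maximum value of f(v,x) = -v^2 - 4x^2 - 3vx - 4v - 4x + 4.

60/7

∂f/∂v = -2v - 3x - 4 = 0 and ∂f/∂x = -3v - 8x - 4 = 0, so (v, x) = (-20/7, 4/7).
The Hessian has f_{vv} = -2, f_{xx} = -8, f_{vx} = -3, giving D = 7 > 0 with f_{vv} < 0, so the point is a local maximum.
f(-20/7, 4/7) = 60/7.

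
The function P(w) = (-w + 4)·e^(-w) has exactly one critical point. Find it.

5

By the product rule, P'(w) = (w - 5)·e^(-w). Since e^(-w) > 0, the only critical point is w = 5.
P''(5) has the same sign as 1 > 0, so this is a local minimum.
P(5) = (-1)·e^(-5) ≈ -0.0067.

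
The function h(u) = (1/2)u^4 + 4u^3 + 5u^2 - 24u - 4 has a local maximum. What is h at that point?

91/2

h'(u) = 2u^3 + 12u^2 + 10u - 24. Setting h'(u) = 0 gives u ∈ {-4, -3, 1}.
Since h''(u) = 6u^2 + 24u + 10, we get h''(-4) = 10 > 0 ⇒ local minimum; h''(-3) = -8 < 0 ⇒ local maximum; h''(1) = 40 > 0 ⇒ local minimum.
So the local maximum value is h(-3) = 91/2.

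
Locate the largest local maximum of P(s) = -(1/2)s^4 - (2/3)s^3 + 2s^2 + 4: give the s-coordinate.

P'(s) = -2s^3 - 2s^2 + 4s = 0 at s = -2, 0, 1.
P''(s) = -6s^2 - 4s + 4. P''(-2) = -12 < 0 ⇒ local maximum; P''(0) = 4 > 0 ⇒ local minimum; P''(1) = -6 < 0 ⇒ local maximum.
Thus P has its largest local maximum at s = -2, with value 28/3.

-2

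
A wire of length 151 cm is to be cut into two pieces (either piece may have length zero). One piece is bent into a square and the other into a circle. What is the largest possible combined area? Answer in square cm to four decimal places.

Let x be the length used for the square. Square side x/4; circle radius (151−x)/(2π).
A(x) = (x/4)² + π·((151−x)/(2π))² = x²/16 + (151−x)²/(4π) for 0 ≤ x ≤ 151. A'(x) = x/8 − (151−x)/(2π) = 0 gives x = 4·151/(π+4) ≈ 84.5750.
A'' > 0, so the interior critical point is a minimum; the maximum is at an endpoint. A(0) = 1814.4459 and A(151) = 1425.0625, so the largest area is 1814.4459.

1814.4459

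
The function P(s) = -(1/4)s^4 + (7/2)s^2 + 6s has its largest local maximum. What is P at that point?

P'(s) = -s^3 + 7s + 6 = 0 at s = -2, -1, 3.
Since P''(s) = -3s^2 + 7, we get P''(-2) = -5 < 0 ⇒ local maximum; P''(-1) = 4 > 0 ⇒ local minimum; P''(3) = -20 < 0 ⇒ local maximum.
Thus P has its largest local maximum at s = 3, with value 117/4.

117/4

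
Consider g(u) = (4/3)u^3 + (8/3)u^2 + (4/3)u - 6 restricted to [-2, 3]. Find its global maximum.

58

Differentiating, g'(u) = 4u^2 + (16/3)u + 4/3; which vanishes at u = -1 and u = -1/3.
Candidates: g(-2) = -26/3,  g(-1) = -6,  g(-1/3) = -502/81,  g(3) = 58.
The maximum over the interval is 58, attained at u = 3.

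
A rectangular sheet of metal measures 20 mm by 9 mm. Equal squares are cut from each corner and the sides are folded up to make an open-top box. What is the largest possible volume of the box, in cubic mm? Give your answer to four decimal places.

With cut size x, the volume is V(x) = x(20 − 2x)(9 − 2x) for 0 < x < 4.5.
V'(x) = 12x^2 − 116x + 180. Setting V'(x) = 0 gives x ≈ 1.9418 (the root in (0, 4.5)).
V''(x) = 24x − 116 is negative there, so this is the maximum; V ≈ 160.1168.

160.1168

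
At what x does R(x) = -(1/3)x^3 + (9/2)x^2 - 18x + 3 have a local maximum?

Critical points: R'(x) = -x^2 + 9x - 18 vanishes at x = 3, 6.
R''(x) = -2x + 9. R''(3) = 3 > 0 ⇒ local minimum; R''(6) = -3 < 0 ⇒ local maximum.
So the local maximum value is R(6) = -15.

6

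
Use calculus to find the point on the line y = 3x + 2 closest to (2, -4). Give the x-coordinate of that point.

-8/5

Minimize D(x)^2 = (x - 2)^2 + (3x + 6)^2.
d/dx[D^2] = 2(x - 2) + 2·3·(3x + 6) = 0 ⇒ x = -8/5.
Then y = -14/5 and the distance is √(72/5) ≈ 3.7947.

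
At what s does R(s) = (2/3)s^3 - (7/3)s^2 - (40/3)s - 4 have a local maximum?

-5/3

R'(s) = 2s^2 - (14/3)s - 40/3. Setting R'(s) = 0 gives s ∈ {-5/3, 4}.
Second-derivative test with R''(s) = 4s - 14/3: R''(-5/3) = -34/3 < 0 ⇒ local maximum; R''(4) = 34/3 > 0 ⇒ local minimum.
So the local maximum value is R(-5/3) = 701/81.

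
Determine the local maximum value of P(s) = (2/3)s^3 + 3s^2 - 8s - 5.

Critical points: P'(s) = 2s^2 + 6s - 8 vanishes at s = -4, 1.
Second-derivative test with P''(s) = 4s + 6: P''(-4) = -10 < 0 ⇒ local maximum; P''(1) = 10 > 0 ⇒ local minimum.
The local maximum is P(-4) = 97/3.

97/3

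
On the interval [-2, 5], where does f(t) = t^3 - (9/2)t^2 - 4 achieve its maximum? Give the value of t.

Differentiating, f'(t) = 3t^2 - 9t; which vanishes at t = 0 and t = 3.
Candidates: f(-2) = -30,  f(0) = -4,  f(3) = -35/2,  f(5) = 17/2.
The maximum over the interval is 17/2, attained at t = 5.

5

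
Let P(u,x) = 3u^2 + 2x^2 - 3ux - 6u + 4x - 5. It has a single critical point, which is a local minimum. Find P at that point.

-41/5

∂P/∂u = 6u - 3x - 6 = 0 and ∂P/∂x = -3u + 4x + 4 = 0, so (u, x) = (4/5, -2/5).
The Hessian has P_{uu} = 6, P_{xx} = 4, P_{ux} = -3, giving D = 15 > 0 with P_{uu} > 0, so the point is a local minimum.
P(4/5, -2/5) = -41/5.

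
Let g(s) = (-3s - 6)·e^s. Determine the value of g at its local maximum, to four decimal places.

0.1494

g'(s) = (-3)·e^s + (-3s - 6)·1·e^s = (-3s - 9)·e^s. Since e^s > 0, the only critical point is s = -3.
g''(-3) has the same sign as -3 < 0, so this is a local maximum.
g(-3) = (3)·e^(-3) ≈ 0.1494.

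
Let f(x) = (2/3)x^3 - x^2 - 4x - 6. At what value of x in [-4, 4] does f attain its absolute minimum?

Differentiating, f'(x) = 2x^2 - 2x - 4; which vanishes at x = -1 and x = 2.
Evaluating at the critical points and endpoints: f(-4) = -146/3, f(-1) = -11/3, f(2) = -38/3, f(4) = 14/3.
So the minimum is f(-4) = -146/3.

-4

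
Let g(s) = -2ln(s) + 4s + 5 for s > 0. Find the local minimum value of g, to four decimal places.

g'(s) = -2/s + 4 = 0 gives s = 1/2.
g''(s) = 2/s², which is positive for s > 0, so this is a local minimum.
g(1/2) = -2·ln(1/2) + 2 + 5 ≈ 8.3863.

8.3863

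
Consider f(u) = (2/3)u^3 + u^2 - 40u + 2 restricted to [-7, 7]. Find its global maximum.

The derivative is 2u^2 + 2u - 40, which vanishes at u = -5 and u = 4.
Evaluating at the critical points and endpoints: f(-7) = 307/3; f(-5) = 431/3; f(4) = -298/3; f(7) = -1/3.
So the maximum is f(-5) = 431/3.

431/3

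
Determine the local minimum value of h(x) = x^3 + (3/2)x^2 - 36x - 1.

-137/2

Critical points: h'(x) = 3x^2 + 3x - 36 vanishes at x = -4, 3.
Second-derivative test with h''(x) = 6x + 3: h''(-4) = -21 < 0 ⇒ local maximum; h''(3) = 21 > 0 ⇒ local minimum.
So the local minimum value is h(3) = -137/2.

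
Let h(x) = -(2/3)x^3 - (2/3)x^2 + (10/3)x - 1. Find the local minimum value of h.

-431/81

h'(x) = -2x^2 - (4/3)x + 10/3. Setting h'(x) = 0 gives x ∈ {-5/3, 1}.
Second-derivative test with h''(x) = -4x - 4/3: h''(-5/3) = 16/3 > 0 ⇒ local minimum; h''(1) = -16/3 < 0 ⇒ local maximum.
Thus h has its local minimum at x = -5/3, with value -431/81.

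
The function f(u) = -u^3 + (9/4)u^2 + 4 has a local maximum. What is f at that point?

Critical points: f'(u) = -3u^2 + (9/2)u vanishes at u = 0, 3/2.
Since f''(u) = -6u + 9/2, we get f''(0) = 9/2 > 0 ⇒ local minimum; f''(3/2) = -9/2 < 0 ⇒ local maximum.
Thus f has its local maximum at u = 3/2, with value 91/16.

91/16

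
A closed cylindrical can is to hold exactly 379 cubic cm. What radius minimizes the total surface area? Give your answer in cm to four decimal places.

With radius r and height h, πr²h = 379 so h = 379/(πr²), and S(r) = 2πr² + 2πrh = 2πr² + 2·379/r.
S'(r) = 4πr − 2·379/r² = 0 ⇒ r³ = 379/(2π), so r ≈ 3.9218 and h = 2r ≈ 7.8436.
S''(r) = 4π + 4·379/r³ > 0, so this is the minimum; S ≈ 289.9172.

3.9218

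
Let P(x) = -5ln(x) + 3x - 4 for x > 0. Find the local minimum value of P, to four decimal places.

-1.5541

P'(x) = -5/x + 3 = 0 gives x = 5/3.
P''(x) = 5/x², which is positive for x > 0, so this is a local minimum.
P(5/3) = -5·ln(5/3) + 5 - 4 ≈ -1.5541.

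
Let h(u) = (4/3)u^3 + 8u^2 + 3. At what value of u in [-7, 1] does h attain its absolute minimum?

h'(u) = 4u^2 + 16u, which vanishes at u = -4 and u = 0.
Evaluating at the critical points and endpoints: h(-7) = -187/3, h(-4) = 137/3, h(0) = 3, h(1) = 37/3.
The minimum over the interval is -187/3, attained at u = -7.

-7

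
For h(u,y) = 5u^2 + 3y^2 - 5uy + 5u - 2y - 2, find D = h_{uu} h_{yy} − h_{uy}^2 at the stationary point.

35

∂h/∂u = 10u - 5y + 5 = 0 and ∂h/∂y = -5u + 6y - 2 = 0, so (u, y) = (-4/7, -1/7).
The Hessian has h_{uu} = 10, h_{yy} = 6, h_{uy} = -5, giving D = 35 > 0 with h_{uu} > 0, so the point is a local minimum.
D = (10)·(6) − (-5)^2 = 35.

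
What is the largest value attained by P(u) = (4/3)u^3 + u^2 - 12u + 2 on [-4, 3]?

58/3

P'(u) = 4u^2 + 2u - 12, which vanishes at u = -2 and u = 3/2.
Evaluating at the critical points and endpoints: P(-4) = -58/3,  P(-2) = 58/3,  P(3/2) = -37/4,  P(3) = 11.
So the maximum is P(-2) = 58/3.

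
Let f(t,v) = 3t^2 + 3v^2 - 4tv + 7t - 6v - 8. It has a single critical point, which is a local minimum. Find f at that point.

∂f/∂t = 6t - 4v + 7 = 0 and ∂f/∂v = -4t + 6v - 6 = 0, so (t, v) = (-9/10, 2/5).
The Hessian has f_{tt} = 6, f_{vv} = 6, f_{tv} = -4, giving D = 20 > 0 with f_{tt} > 0, so the point is a local minimum.
f(-9/10, 2/5) = -247/20.

-247/20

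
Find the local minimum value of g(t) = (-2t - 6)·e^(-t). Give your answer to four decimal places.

-14.7781

g'(t) = (-2)·e^(-t) + (-2t - 6)·(-1)·e^(-t) = (2t + 4)·e^(-t). Since e^(-t) > 0, the only critical point is t = -2.
g''(-2) has the same sign as 2 > 0, so this is a local minimum.
g(-2) = (-2)·e^(2) ≈ -14.7781.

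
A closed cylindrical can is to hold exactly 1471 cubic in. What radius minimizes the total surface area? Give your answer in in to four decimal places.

With radius r and height h, πr²h = 1471 so h = 1471/(πr²), and S(r) = 2πr² + 2πrh = 2πr² + 2·1471/r.
S'(r) = 4πr − 2·1471/r² = 0 ⇒ r³ = 1471/(2π), so r ≈ 6.1633 and h = 2r ≈ 12.3265.
S''(r) = 4π + 4·1471/r³ > 0, so this is the minimum; S ≈ 716.0164.

6.1633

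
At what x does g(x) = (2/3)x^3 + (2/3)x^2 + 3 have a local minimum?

Critical points: g'(x) = 2x^2 + (4/3)x vanishes at x = -2/3, 0.
Since g''(x) = 4x + 4/3, we get g''(-2/3) = -4/3 < 0 ⇒ local maximum; g''(0) = 4/3 > 0 ⇒ local minimum.
Thus g has its local minimum at x = 0, with value 3.

0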